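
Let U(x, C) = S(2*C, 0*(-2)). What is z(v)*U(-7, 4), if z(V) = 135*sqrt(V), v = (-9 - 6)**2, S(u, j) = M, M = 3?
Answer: 6075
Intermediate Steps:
S(u, j) = 3
U(x, C) = 3
v = 225 (v = (-15)**2 = 225)
z(v)*U(-7, 4) = (135*sqrt(225))*3 = (135*15)*3 = 2025*3 = 6075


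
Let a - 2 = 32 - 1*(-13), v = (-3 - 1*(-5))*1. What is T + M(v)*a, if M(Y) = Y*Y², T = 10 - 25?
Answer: 361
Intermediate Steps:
T = -15
v = 2 (v = (-3 + 5)*1 = 2*1 = 2)
M(Y) = Y³
a = 47 (a = 2 + (32 - 1*(-13)) = 2 + (32 + 13) = 2 + 45 = 47)
T + M(v)*a = -15 + 2³*47 = -15 + 8*47 = -15 + 376 = 361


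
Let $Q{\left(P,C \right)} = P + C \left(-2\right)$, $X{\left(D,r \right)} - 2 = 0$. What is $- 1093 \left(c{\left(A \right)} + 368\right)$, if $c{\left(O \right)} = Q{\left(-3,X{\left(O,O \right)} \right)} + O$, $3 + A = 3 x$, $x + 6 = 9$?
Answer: $-401131$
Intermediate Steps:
$x = 3$ ($x = -6 + 9 = 3$)
$X{\left(D,r \right)} = 2$ ($X{\left(D,r \right)} = 2 + 0 = 2$)
$Q{\left(P,C \right)} = P - 2 C$
$A = 6$ ($A = -3 + 3 \cdot 3 = -3 + 9 = 6$)
$c{\left(O \right)} = -7 + O$ ($c{\left(O \right)} = \left(-3 - 4\right) + O = -7 + O$)
$- 1093 \left(c{\left(A \right)} + 368\right) = - 1093 \left(\left(-7 + 6\right) + 368\right) = - 1093 \left(-1 + 368\right) = \left(-1093\right) 367 = -401131$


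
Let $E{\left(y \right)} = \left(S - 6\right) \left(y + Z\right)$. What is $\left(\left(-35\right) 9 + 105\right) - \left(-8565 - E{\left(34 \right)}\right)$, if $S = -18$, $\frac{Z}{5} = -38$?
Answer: $12099$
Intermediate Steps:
$Z = -190$ ($Z = 5 \left(-38\right) = -190$)
$E{\left(y \right)} = 4560 - 24 y$ ($E{\left(y \right)} = \left(-18 - 6\right) \left(y - 190\right) = - 24 \left(-190 + y\right) = 4560 - 24 y$)
$\left(\left(-35\right) 9 + 105\right) - \left(-8565 - E{\left(34 \right)}\right) = \left(\left(-35\right) 9 + 105\right) + \left(\left(6000 + \left(\left(4560 - 816\right) - -3970\right)\right) - 1405\right) = \left(-315 + 105\right) + \left(\left(6000 + \left(\left(4560 - 816\right) + 3970\right)\right) - 1405\right) = -210 + \left(\left(6000 + \left(3744 + 3970\right)\right) - 1405\right) = -210 + \left(\left(6000 + 7714\right) - 1405\right) = -210 + \left(13714 - 1405\right) = -210 + 12309 = 12099$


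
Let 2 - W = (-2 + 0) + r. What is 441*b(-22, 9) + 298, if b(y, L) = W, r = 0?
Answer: 2062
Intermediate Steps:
W = 4 (W = 2 - ((-2 + 0) + 0) = 2 - (-2 + 0) = 2 - 1*(-2) = 2 + 2 = 4)
b(y, L) = 4
441*b(-22, 9) + 298 = 441*4 + 298 = 1764 + 298 = 2062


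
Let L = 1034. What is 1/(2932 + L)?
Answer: 1/3966 ≈ 0.00025214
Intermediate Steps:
1/(2932 + L) = 1/(2932 + 1034) = 1/3966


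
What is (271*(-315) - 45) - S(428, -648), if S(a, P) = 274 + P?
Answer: -85036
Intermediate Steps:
(271*(-315) - 45) - S(428, -648) = (271*(-315) - 45) - (274 - 648) = (-85365 - 45) - 1*(-374) = -85410 + 374 = -85036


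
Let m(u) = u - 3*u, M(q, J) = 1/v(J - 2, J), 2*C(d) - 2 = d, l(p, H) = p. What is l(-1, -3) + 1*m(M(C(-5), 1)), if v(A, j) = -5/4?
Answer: 3/5 ≈ 0.60000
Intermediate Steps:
v(A, j) = -5/4 (v(A, j) = -5*1/4 = -5/4)
C(d) = 1 + d/2
M(q, J) = -4/5 (M(q, J) = 1/(-5/4) = -4/5)
m(u) = -2*u
l(-1, -3) + 1*m(M(C(-5), 1)) = -1 + 1*(-2*(-4/5)) = -1 + 1*(8/5) = -1 + 8/5 = 3/5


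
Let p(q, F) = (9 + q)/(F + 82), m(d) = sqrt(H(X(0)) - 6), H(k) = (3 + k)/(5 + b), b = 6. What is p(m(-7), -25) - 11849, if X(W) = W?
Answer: -225128/19 + I*sqrt(77)/209 ≈ -11849.0 + 0.041985*I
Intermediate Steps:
H(k) = 3/11 + k/11 (H(k) = (3 + k)/(5 + 6) = (3 + k)/11 = (3 + k)*(1/11) = 3/11 + k/11)
m(d) = 3*I*sqrt(77)/11 (m(d) = sqrt((3/11 + (1/11)*0) - 6) = sqrt((3/11 + 0) - 6) = sqrt(3/11 - 6) = sqrt(-63/11) = 3*I*sqrt(77)/11)
p(q, F) = (9 + q)/(82 + F)
p(m(-7), -25) - 11849 = (9 + 3*I*sqrt(77)/11)/(82 - 25) - 11849 = (9 + 3*I*sqrt(77)/11)/57 - 11849 = (3/19 + I*sqrt(77)/209) - 11849 = -225128/19 + I*sqrt(77)/209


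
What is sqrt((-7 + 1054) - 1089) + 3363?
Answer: 3363 + I*sqrt(42) ≈ 3363.0 + 6.4807*I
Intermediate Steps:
sqrt((-7 + 1054) - 1089) + 3363 = sqrt(1047 - 1089) + 3363 = sqrt(-42) + 3363 = I*sqrt(42) + 3363 = 3363 + I*sqrt(42)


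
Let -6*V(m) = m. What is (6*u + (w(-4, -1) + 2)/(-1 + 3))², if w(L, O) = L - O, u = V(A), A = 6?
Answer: 169/4 ≈ 42.250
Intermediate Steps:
V(m) = -m/6
u = -1 (u = -⅙*6 = -1)
(6*u + (w(-4, -1) + 2)/(-1 + 3))² = (6*(-1) + ((-4 - 1*(-1)) + 2)/(-1 + 3))² = (-6 + ((-4 + 1) + 2)/2)² = (-6 + (-3 + 2)*(½))² = (-6 - 1*½)² = (-6 - ½)² = (-13/2)² = 169/4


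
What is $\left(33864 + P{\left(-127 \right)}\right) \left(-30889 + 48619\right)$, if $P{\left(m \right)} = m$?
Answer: $598157010$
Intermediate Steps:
$\left(33864 + P{\left(-127 \right)}\right) \left(-30889 + 48619\right) = \left(33864 - 127\right) \left(-30889 + 48619\right) = 33737 \cdot 17730 = 598157010$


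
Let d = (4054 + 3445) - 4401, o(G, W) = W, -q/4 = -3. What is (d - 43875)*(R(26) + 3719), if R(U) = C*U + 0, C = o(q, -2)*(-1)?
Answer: -153770067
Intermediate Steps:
q = 12 (q = -4*(-3) = 12)
C = 2 (C = -2*(-1) = 2)
R(U) = 2*U (R(U) = 2*U + 0 = 2*U)
d = 3098 (d = 7499 - 4401 = 3098)
(d - 43875)*(R(26) + 3719) = (3098 - 43875)*(2*26 + 3719) = -40777*(52 + 3719) = -40777*3771 = -153770067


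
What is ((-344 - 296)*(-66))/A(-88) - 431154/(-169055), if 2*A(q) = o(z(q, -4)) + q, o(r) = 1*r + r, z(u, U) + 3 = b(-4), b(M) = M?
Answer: -2372964782/2873935 ≈ -825.68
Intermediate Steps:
z(u, U) = -7 (z(u, U) = -3 - 4 = -7)
o(r) = 2*r (o(r) = r + r = 2*r)
A(q) = -7 + q/2 (A(q) = (2*(-7) + q)/2 = (-14 + q)/2 = -7 + q/2)
((-344 - 296)*(-66))/A(-88) - 431154/(-169055) = ((-344 - 296)*(-66))/(-7 + (½)*(-88)) - 431154/(-169055) = (-640*(-66))/(-7 - 44) - 431154*(-1/169055) = 42240/(-51) + 431154/169055 = 42240*(-1/51) + 431154/169055 = -14080/17 + 431154/169055 = -2372964782/2873935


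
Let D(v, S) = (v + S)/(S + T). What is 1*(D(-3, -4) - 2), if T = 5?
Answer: -9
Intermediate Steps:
D(v, S) = (S + v)/(5 + S) (D(v, S) = (v + S)/(S + 5) = (S + v)/(5 + S))
1*(D(-3, -4) - 2) = 1*((-4 - 3)/(5 - 4) - 2) = 1*(-7/1 - 2) = 1*(1*(-7) - 2) = 1*(-7 - 2) = 1*(-9) = -9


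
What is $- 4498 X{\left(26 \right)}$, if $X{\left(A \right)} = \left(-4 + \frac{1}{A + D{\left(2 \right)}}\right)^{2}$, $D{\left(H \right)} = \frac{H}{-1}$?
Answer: $- \frac{20297225}{288} \approx -70477.0$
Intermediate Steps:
$D{\left(H \right)} = - H$ ($D{\left(H \right)} = H \left(-1\right) = - H$)
$X{\left(A \right)} = \left(-4 + \frac{1}{-2 + A}\right)^{2}$ ($X{\left(A \right)} = \left(-4 + \frac{1}{A - 2}\right)^{2} = \left(-4 + \frac{1}{-2 + A}\right)^{2}$)
$- 4498 X{\left(26 \right)} = - 4498 \frac{\left(-9 + 4 \cdot 26\right)^{2}}{\left(-2 + 26\right)^{2}} = - 4498 \frac{\left(-9 + 104\right)^{2}}{576} = - 4498 \cdot 95^{2} \cdot \frac{1}{576} = - 4498 \cdot 9025 \cdot \frac{1}{576} = \left(-4498\right) \frac{9025}{576} = - \frac{20297225}{288}$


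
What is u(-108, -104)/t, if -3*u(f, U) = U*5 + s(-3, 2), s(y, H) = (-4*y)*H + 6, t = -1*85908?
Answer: -245/128862 ≈ -0.0019013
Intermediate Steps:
t = -85908
s(y, H) = 6 - 4*H*y (s(y, H) = -4*H*y + 6 = 6 - 4*H*y)
u(f, U) = -10 - 5*U/3 (u(f, U) = -(U*5 + (6 - 4*2*(-3)))/3 = -(5*U + (6 + 24))/3 = -(5*U + 30)/3 = -(30 + 5*U)/3 = -10 - 5*U/3)
u(-108, -104)/t = (-10 - 5/3*(-104))/(-85908) = (-10 + 520/3)*(-1/85908) = (490/3)*(-1/85908) = -245/128862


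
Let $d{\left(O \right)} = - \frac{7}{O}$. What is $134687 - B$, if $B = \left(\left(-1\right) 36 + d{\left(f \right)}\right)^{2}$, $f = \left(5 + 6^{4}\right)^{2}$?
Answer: $\frac{382151627633435638}{2864898145201} \approx 1.3339 \cdot 10^{5}$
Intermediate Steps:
$f = 1692601$ ($f = \left(5 + 1296\right)^{2} = 1301^{2} = 1692601$)
$B = \frac{3712908849251449}{2864898145201}$ ($B = \left(\left(-1\right) 36 - \frac{7}{1692601}\right)^{2} = \left(-36 - \frac{7}{1692601}\right)^{2} = \left(- \frac{60933643}{1692601}\right)^{2} = \frac{3712908849251449}{2864898145201} \approx 1296.0$)
$134687 - B = 134687 - \frac{3712908849251449}{2864898145201} = \frac{382151627633435638}{2864898145201}$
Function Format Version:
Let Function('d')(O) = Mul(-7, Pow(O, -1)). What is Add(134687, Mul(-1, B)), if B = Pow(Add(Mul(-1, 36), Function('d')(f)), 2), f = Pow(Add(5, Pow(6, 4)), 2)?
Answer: Rational(382151627633435638, 2864898145201) ≈ 1.3339e+5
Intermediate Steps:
f = 1692601 (f = Pow(Add(5, 1296), 2) = Pow(1301, 2) = 1692601)
B = Rational(3712908849251449, 2864898145201) (B = Pow(Add(Mul(-1, 36), Mul(-7, Pow(1692601, -1))), 2) = Pow(Add(-36, Mul(-7, Rational(1, 1692601))), 2) = Pow(Add(-36, Rational(-7, 1692601)), 2) = Pow(Rational(-60933643, 1692601), 2) = Rational(3712908849251449, 2864898145201) ≈ 1296.0)
Add(134687, Mul(-1, B)) = Add(134687, Mul(-1, Rational(3712908849251449, 2864898145201))) = Add(134687, Rational(-3712908849251449, 2864898145201)) = Rational(382151627633435638, 2864898145201)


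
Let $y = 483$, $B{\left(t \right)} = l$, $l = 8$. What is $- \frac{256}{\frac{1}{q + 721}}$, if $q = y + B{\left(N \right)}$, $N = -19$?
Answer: $-310272$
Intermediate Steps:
$B{\left(t \right)} = 8$
$q = 491$ ($q = 483 + 8 = 491$)
$- \frac{256}{\frac{1}{q + 721}} = - \frac{256}{\frac{1}{491 + 721}} = - \frac{256}{\frac{1}{1212}} = - 256 \frac{1}{\frac{1}{1212}} = \left(-256\right) 1212 = -310272$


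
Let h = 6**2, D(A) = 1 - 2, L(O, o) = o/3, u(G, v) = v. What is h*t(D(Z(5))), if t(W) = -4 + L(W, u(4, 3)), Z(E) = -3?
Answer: -108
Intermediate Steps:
L(O, o) = o/3 (L(O, o) = o*(1/3) = o/3)
D(A) = -1
t(W) = -3 (t(W) = -4 + (1/3)*3 = -4 + 1 = -3)
h = 36
h*t(D(Z(5))) = 36*(-3) = -108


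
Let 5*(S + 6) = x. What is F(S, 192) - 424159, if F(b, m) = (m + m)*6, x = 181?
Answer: -421855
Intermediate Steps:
S = 151/5 (S = -6 + (1/5)*181 = -6 + 181/5 = 151/5 ≈ 30.200)
F(b, m) = 12*m (F(b, m) = (2*m)*6 = 12*m)
F(S, 192) - 424159 = 12*192 - 424159 = 2304 - 424159 = -421855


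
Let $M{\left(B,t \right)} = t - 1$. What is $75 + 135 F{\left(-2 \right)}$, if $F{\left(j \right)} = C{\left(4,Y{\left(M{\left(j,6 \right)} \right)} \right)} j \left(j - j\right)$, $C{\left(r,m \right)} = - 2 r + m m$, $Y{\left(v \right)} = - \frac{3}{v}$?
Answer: $75$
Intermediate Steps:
$M{\left(B,t \right)} = -1 + t$ ($M{\left(B,t \right)} = t - 1 = -1 + t$)
$C{\left(r,m \right)} = m^{2} - 2 r$ ($C{\left(r,m \right)} = - 2 r + m^{2} = m^{2} - 2 r$)
$F{\left(j \right)} = 0$ ($F{\left(j \right)} = \left(\left(- \frac{3}{-1 + 6}\right)^{2} - 8\right) j \left(j - j\right) = \left(\left(- \frac{3}{5}\right)^{2} - 8\right) j 0 = \left(\frac{9}{25} - 8\right) j 0 = - \frac{191 j}{25} \cdot 0 = 0$)
$75 + 135 F{\left(-2 \right)} = 75 + 135 \cdot 0 = 75 + 0 = 75$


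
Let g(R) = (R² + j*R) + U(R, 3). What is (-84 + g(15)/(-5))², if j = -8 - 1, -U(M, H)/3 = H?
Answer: 251001/25 ≈ 10040.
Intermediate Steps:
U(M, H) = -3*H
j = -9
g(R) = -9 + R² - 9*R (g(R) = (R² - 9*R) - 3*3 = (R² - 9*R) - 9 = -9 + R² - 9*R)
(-84 + g(15)/(-5))² = (-84 + (-9 + 15² - 9*15)/(-5))² = (-84 + (-9 + 225 - 135)*(-⅕))² = (-84 + 81*(-⅕))² = (-84 - 81/5)² = (-501/5)² = 251001/25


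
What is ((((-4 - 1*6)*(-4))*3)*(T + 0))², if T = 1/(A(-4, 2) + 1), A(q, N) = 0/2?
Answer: 14400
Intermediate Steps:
A(q, N) = 0 (A(q, N) = 0*(½) = 0)
T = 1 (T = 1/(0 + 1) = 1/1 = 1)
((((-4 - 1*6)*(-4))*3)*(T + 0))² = ((((-4 - 1*6)*(-4))*3)*(1 + 0))² = ((((-4 - 6)*(-4))*3)*1)² = ((-10*(-4)*3)*1)² = ((40*3)*1)² = (120*1)² = 120² = 14400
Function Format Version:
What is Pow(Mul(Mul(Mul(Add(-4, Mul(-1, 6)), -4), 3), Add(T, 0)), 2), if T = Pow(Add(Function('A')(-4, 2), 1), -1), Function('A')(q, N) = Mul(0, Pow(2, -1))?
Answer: 14400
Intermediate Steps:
Function('A')(q, N) = 0 (Function('A')(q, N) = Mul(0, Rational(1, 2)) = 0)
T = 1 (T = Pow(Add(0, 1), -1) = Pow(1, -1) = 1)
Pow(Mul(Mul(Mul(Add(-4, Mul(-1, 6)), -4), 3), Add(T, 0)), 2) = Pow(Mul(Mul(Mul(Add(-4, Mul(-1, 6)), -4), 3), Add(1, 0)), 2) = Pow(Mul(Mul(Mul(Add(-4, -6), -4), 3), 1), 2) = Pow(Mul(Mul(Mul(-10, -4), 3), 1), 2) = Pow(Mul(Mul(40, 3), 1), 2) = Pow(Mul(120, 1), 2) = Pow(120, 2) = 14400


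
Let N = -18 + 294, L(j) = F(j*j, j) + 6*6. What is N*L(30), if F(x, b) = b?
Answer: 18216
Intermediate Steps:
L(j) = 36 + j (L(j) = j + 6*6 = j + 36 = 36 + j)
N = 276
N*L(30) = 276*(36 + 30) = 276*66 = 18216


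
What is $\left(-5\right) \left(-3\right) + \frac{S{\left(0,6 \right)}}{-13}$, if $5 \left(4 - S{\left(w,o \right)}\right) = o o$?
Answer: $\frac{991}{65} \approx 15.246$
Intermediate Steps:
$S{\left(w,o \right)} = 4 - \frac{o^{2}}{5}$ ($S{\left(w,o \right)} = 4 - \frac{o o}{5} = 4 - \frac{o^{2}}{5}$)
$\left(-5\right) \left(-3\right) + \frac{S{\left(0,6 \right)}}{-13} = \left(-5\right) \left(-3\right) + \frac{4 - \frac{6^{2}}{5}}{-13} = 15 + \left(4 - \frac{36}{5}\right) \left(- \frac{1}{13}\right) = 15 - - \frac{16}{65} = 15 + \frac{16}{65} = \frac{991}{65}$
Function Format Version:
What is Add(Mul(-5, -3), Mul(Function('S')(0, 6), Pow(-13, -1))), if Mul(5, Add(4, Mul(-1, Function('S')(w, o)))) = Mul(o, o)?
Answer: Rational(991, 65) ≈ 15.246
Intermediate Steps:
Function('S')(w, o) = Add(4, Mul(Rational(-1, 5), Pow(o, 2))) (Function('S')(w, o) = Add(4, Mul(Rational(-1, 5), Mul(o, o))) = Add(4, Mul(Rational(-1, 5), Pow(o, 2))))
Add(Mul(-5, -3), Mul(Function('S')(0, 6), Pow(-13, -1))) = Add(Mul(-5, -3), Mul(Add(4, Mul(Rational(-1, 5), Pow(6, 2))), Pow(-13, -1))) = Add(15, Mul(Add(4, Mul(Rational(-1, 5), 36)), Rational(-1, 13))) = Add(15, Mul(Add(4, Rational(-36, 5)), Rational(-1, 13))) = Add(15, Mul(Rational(-16, 5), Rational(-1, 13))) = Add(15, Rational(16, 65)) = Rational(991, 65)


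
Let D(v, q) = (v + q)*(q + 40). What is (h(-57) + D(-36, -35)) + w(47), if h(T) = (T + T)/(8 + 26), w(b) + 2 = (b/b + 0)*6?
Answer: -6024/17 ≈ -354.35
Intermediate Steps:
w(b) = 4 (w(b) = -2 + (b/b + 0)*6 = -2 + (1 + 0)*6 = -2 + 1*6 = -2 + 6 = 4)
D(v, q) = (40 + q)*(q + v) (D(v, q) = (q + v)*(40 + q) = (40 + q)*(q + v))
h(T) = T/17 (h(T) = (2*T)/34 = (2*T)*(1/34) = T/17)
(h(-57) + D(-36, -35)) + w(47) = ((1/17)*(-57) + ((-35)² + 40*(-35) + 40*(-36) - 35*(-36))) + 4 = (-57/17 + (1225 - 1400 - 1440 + 1260)) + 4 = (-57/17 - 355) + 4 = -6092/17 + 4 = -6024/17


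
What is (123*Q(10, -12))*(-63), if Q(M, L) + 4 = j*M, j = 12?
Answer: -898884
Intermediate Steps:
Q(M, L) = -4 + 12*M
(123*Q(10, -12))*(-63) = (123*(-4 + 12*10))*(-63) = (123*(-4 + 120))*(-63) = (123*116)*(-63) = 14268*(-63) = -898884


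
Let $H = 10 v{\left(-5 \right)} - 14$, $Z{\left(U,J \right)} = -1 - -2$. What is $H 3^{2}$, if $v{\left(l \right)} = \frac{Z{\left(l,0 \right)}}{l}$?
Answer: $-144$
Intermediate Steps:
$Z{\left(U,J \right)} = 1$ ($Z{\left(U,J \right)} = -1 + 2 = 1$)
$v{\left(l \right)} = \frac{1}{l}$ ($v{\left(l \right)} = 1 \frac{1}{l} = \frac{1}{l}$)
$H = -16$ ($H = \frac{10}{-5} - 14 = 10 \left(- \frac{1}{5}\right) - 14 = -2 - 14 = -16$)
$H 3^{2} = - 16 \cdot 3^{2} = \left(-16\right) 9 = -144$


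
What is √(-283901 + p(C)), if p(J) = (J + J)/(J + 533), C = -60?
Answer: I*√63516943589/473 ≈ 532.82*I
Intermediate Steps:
p(J) = 2*J/(533 + J) (p(J) = (2*J)/(533 + J) = 2*J/(533 + J))
√(-283901 + p(C)) = √(-283901 + 2*(-60)/(533 - 60)) = √(-283901 + 2*(-60)/473) = √(-283901 + 2*(-60)*(1/473)) = √(-283901 - 120/473) = √(-134285293/473) = I*√63516943589/473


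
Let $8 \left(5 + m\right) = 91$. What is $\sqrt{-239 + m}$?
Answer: $\frac{i \sqrt{3722}}{4} \approx 15.252 i$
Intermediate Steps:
$m = \frac{51}{8}$ ($m = -5 + \frac{1}{8} \cdot 91 = -5 + \frac{91}{8} = \frac{51}{8} \approx 6.375$)
$\sqrt{-239 + m} = \sqrt{-239 + \frac{51}{8}} = \sqrt{- \frac{1861}{8}} = \frac{i \sqrt{3722}}{4}$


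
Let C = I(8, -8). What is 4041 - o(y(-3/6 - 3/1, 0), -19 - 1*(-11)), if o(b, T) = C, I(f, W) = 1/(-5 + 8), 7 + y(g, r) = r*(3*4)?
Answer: 12122/3 ≈ 4040.7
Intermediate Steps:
y(g, r) = -7 + 12*r (y(g, r) = -7 + r*(3*4) = -7 + r*12 = -7 + 12*r)
I(f, W) = ⅓ (I(f, W) = 1/3 = ⅓)
C = ⅓ ≈ 0.33333
o(b, T) = ⅓
4041 - o(y(-3/6 - 3/1, 0), -19 - 1*(-11)) = 4041 - 1*⅓ = 4041 - ⅓ = 12122/3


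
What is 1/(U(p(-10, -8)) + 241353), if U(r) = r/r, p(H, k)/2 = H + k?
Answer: 1/241354 ≈ 4.1433e-6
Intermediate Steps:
p(H, k) = 2*H + 2*k (p(H, k) = 2*(H + k) = 2*H + 2*k)
U(r) = 1
1/(U(p(-10, -8)) + 241353) = 1/(1 + 241353) = 1/241354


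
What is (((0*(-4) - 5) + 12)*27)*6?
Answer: 1134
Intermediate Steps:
(((0*(-4) - 5) + 12)*27)*6 = (((0 - 5) + 12)*27)*6 = ((-5 + 12)*27)*6 = (7*27)*6 = 189*6 = 1134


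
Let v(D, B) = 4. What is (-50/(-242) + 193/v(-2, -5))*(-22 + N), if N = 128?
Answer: 1243009/242 ≈ 5136.4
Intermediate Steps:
(-50/(-242) + 193/v(-2, -5))*(-22 + N) = (-50/(-242) + 193/4)*(-22 + 128) = (-50*(-1/242) + 193*(1/4))*106 = (25/121 + 193/4)*106 = (23453/484)*106 = 1243009/242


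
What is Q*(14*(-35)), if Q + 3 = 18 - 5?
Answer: -4900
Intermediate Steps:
Q = 10 (Q = -3 + (18 - 5) = -3 + 13 = 10)
Q*(14*(-35)) = 10*(14*(-35)) = 10*(-490) = -4900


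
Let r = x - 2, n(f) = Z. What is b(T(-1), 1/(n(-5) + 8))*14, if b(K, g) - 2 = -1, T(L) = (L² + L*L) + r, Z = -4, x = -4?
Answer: 14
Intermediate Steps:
n(f) = -4
r = -6 (r = -4 - 2 = -6)
T(L) = -6 + 2*L² (T(L) = (L² + L*L) - 6 = (L² + L²) - 6 = 2*L² - 6 = -6 + 2*L²)
b(K, g) = 1 (b(K, g) = 2 - 1 = 1)
b(T(-1), 1/(n(-5) + 8))*14 = 1*14 = 14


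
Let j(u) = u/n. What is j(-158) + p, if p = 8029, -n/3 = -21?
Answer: 505669/63 ≈ 8026.5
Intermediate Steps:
n = 63 (n = -3*(-21) = 63)
j(u) = u/63
j(-158) + p = (1/63)*(-158) + 8029 = -158/63 + 8029 = 505669/63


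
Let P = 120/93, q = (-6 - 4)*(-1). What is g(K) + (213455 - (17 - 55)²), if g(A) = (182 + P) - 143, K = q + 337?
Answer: 6573590/31 ≈ 2.1205e+5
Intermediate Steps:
q = 10 (q = -10*(-1) = 10)
P = 40/31 (P = 120*(1/93) = 40/31 ≈ 1.2903)
K = 347 (K = 10 + 337 = 347)
g(A) = 1249/31 (g(A) = (182 + 40/31) - 143 = 5682/31 - 143 = 1249/31)
g(K) + (213455 - (17 - 55)²) = 1249/31 + (213455 - (17 - 55)²) = 1249/31 + (213455 - 1*(-38)²) = 1249/31 + (213455 - 1*1444) = 1249/31 + (213455 - 1444) = 1249/31 + 212011 = 6573590/31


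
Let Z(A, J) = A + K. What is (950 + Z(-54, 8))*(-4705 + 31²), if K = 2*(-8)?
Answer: -3294720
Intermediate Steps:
K = -16
Z(A, J) = -16 + A (Z(A, J) = A - 16 = -16 + A)
(950 + Z(-54, 8))*(-4705 + 31²) = (950 + (-16 - 54))*(-4705 + 31²) = (950 - 70)*(-4705 + 961) = 880*(-3744) = -3294720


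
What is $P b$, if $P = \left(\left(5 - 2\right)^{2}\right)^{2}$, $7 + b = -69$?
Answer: $-6156$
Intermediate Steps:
$b = -76$ ($b = -7 - 69 = -76$)
$P = 81$ ($P = \left(3^{2}\right)^{2} = 9^{2} = 81$)
$P b = 81 \left(-76\right) = -6156$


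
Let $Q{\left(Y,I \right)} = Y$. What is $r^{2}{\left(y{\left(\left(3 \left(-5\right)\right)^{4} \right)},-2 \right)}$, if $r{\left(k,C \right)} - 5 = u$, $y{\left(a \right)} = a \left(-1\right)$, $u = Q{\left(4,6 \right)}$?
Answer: $81$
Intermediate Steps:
$u = 4$
$y{\left(a \right)} = - a$
$r{\left(k,C \right)} = 9$ ($r{\left(k,C \right)} = 5 + 4 = 9$)
$r^{2}{\left(y{\left(\left(3 \left(-5\right)\right)^{4} \right)},-2 \right)} = 9^{2} = 81$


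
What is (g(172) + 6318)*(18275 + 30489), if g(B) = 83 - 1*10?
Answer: 311650724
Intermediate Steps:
g(B) = 73 (g(B) = 83 - 10 = 73)
(g(172) + 6318)*(18275 + 30489) = (73 + 6318)*(18275 + 30489) = 6391*48764 = 311650724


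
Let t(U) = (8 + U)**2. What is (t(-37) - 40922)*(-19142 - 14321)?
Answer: 1341230503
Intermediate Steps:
(t(-37) - 40922)*(-19142 - 14321) = ((8 - 37)**2 - 40922)*(-19142 - 14321) = ((-29)**2 - 40922)*(-33463) = (841 - 40922)*(-33463) = -40081*(-33463) = 1341230503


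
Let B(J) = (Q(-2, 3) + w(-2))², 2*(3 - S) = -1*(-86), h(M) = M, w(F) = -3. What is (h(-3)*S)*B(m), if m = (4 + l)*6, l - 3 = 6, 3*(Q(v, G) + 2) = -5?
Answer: 16000/3 ≈ 5333.3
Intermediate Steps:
Q(v, G) = -11/3 (Q(v, G) = -2 + (⅓)*(-5) = -2 - 5/3 = -11/3)
l = 9 (l = 3 + 6 = 9)
m = 78 (m = (4 + 9)*6 = 13*6 = 78)
S = -40 (S = 3 - (-1)*(-86)/2 = 3 - ½*86 = 3 - 43 = -40)
B(J) = 400/9 (B(J) = (-11/3 - 3)² = (-20/3)² = 400/9)
(h(-3)*S)*B(m) = -3*(-40)*(400/9) = 120*(400/9) = 16000/3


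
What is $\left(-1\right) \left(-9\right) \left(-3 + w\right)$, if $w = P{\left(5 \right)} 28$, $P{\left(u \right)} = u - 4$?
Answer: $225$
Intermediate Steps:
$P{\left(u \right)} = -4 + u$
$w = 28$ ($w = \left(-4 + 5\right) 28 = 1 \cdot 28 = 28$)
$\left(-1\right) \left(-9\right) \left(-3 + w\right) = \left(-1\right) \left(-9\right) \left(-3 + 28\right) = 9 \cdot 25 = 225$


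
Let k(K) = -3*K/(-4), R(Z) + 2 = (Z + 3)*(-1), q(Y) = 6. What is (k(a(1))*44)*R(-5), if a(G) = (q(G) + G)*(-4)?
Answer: 0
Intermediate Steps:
R(Z) = -5 - Z (R(Z) = -2 + (Z + 3)*(-1) = -2 + (3 + Z)*(-1) = -2 + (-3 - Z) = -5 - Z)
a(G) = -24 - 4*G (a(G) = (6 + G)*(-4) = -24 - 4*G)
k(K) = 3*K/4 (k(K) = -3*K*(-1)/4 = -(-3)*K/4 = 3*K/4)
(k(a(1))*44)*R(-5) = ((3*(-24 - 4*1)/4)*44)*(-5 - 1*(-5)) = ((3*(-24 - 4)/4)*44)*(-5 + 5) = (((3/4)*(-28))*44)*0 = -21*44*0 = -924*0 = 0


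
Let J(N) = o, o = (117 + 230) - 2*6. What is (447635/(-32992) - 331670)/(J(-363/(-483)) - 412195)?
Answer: 2188580855/2717617024 ≈ 0.80533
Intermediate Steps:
o = 335 (o = 347 - 12 = 335)
J(N) = 335
(447635/(-32992) - 331670)/(J(-363/(-483)) - 412195) = (447635/(-32992) - 331670)/(335 - 412195) = (447635*(-1/32992) - 331670)/(-411860) = (-447635/32992 - 331670)*(-1/411860) = -10942904275/32992*(-1/411860) = 2188580855/2717617024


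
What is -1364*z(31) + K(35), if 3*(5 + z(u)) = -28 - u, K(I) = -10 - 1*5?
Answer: 100891/3 ≈ 33630.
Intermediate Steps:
K(I) = -15 (K(I) = -10 - 5 = -15)
z(u) = -43/3 - u/3 (z(u) = -5 + (-28 - u)/3 = -5 + (-28/3 - u/3) = -43/3 - u/3)
-1364*z(31) + K(35) = -1364*(-43/3 - ⅓*31) - 15 = -1364*(-43/3 - 31/3) - 15 = -1364*(-74/3) - 15 = 100936/3 - 15 = 100891/3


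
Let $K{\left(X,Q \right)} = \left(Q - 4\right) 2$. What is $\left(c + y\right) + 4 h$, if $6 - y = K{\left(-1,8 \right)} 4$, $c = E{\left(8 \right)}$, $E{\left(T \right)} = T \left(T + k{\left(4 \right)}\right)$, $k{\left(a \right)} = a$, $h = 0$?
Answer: $70$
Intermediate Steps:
$E{\left(T \right)} = T \left(4 + T\right)$ ($E{\left(T \right)} = T \left(T + 4\right) = T \left(4 + T\right)$)
$c = 96$ ($c = 8 \left(4 + 8\right) = 8 \cdot 12 = 96$)
$K{\left(X,Q \right)} = -8 + 2 Q$ ($K{\left(X,Q \right)} = \left(Q - 4\right) 2 = \left(-4 + Q\right) 2 = -8 + 2 Q$)
$y = -26$ ($y = 6 - \left(-8 + 2 \cdot 8\right) 4 = 6 - \left(-8 + 16\right) 4 = 6 - 8 \cdot 4 = 6 - 32 = -26$)
$\left(c + y\right) + 4 h = \left(96 - 26\right) + 4 \cdot 0 = 70 + 0 = 70$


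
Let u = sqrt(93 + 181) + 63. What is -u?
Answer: -63 - sqrt(274) ≈ -79.553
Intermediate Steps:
u = 63 + sqrt(274) (u = sqrt(274) + 63 = 63 + sqrt(274) ≈ 79.553)
-u = -(63 + sqrt(274)) = -63 - sqrt(274)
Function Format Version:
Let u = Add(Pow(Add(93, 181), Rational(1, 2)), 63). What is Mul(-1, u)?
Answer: Add(-63, Mul(-1, Pow(274, Rational(1, 2)))) ≈ -79.553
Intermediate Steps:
u = Add(63, Pow(274, Rational(1, 2))) (u = Add(Pow(274, Rational(1, 2)), 63) = Add(63, Pow(274, Rational(1, 2))) ≈ 79.553)
Mul(-1, u) = Mul(-1, Add(63, Pow(274, Rational(1, 2)))) = Add(-63, Mul(-1, Pow(274, Rational(1, 2))))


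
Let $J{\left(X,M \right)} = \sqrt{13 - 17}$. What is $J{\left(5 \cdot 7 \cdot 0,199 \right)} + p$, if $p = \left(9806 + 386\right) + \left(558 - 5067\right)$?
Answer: $5683 + 2 i \approx 5683.0 + 2.0 i$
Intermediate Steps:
$J{\left(X,M \right)} = 2 i$ ($J{\left(X,M \right)} = \sqrt{-4} = 2 i$)
$p = 5683$ ($p = 10192 + \left(558 - 5067\right) = 10192 - 4509 = 5683$)
$J{\left(5 \cdot 7 \cdot 0,199 \right)} + p = 2 i + 5683 = 5683 + 2 i$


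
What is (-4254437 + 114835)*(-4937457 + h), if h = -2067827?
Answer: 28999087656968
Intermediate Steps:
(-4254437 + 114835)*(-4937457 + h) = (-4254437 + 114835)*(-4937457 - 2067827) = -4139602*(-7005284) = 28999087656968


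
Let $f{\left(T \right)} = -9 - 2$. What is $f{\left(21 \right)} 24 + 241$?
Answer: $-23$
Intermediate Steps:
$f{\left(T \right)} = -11$
$f{\left(21 \right)} 24 + 241 = \left(-11\right) 24 + 241 = -264 + 241 = -23$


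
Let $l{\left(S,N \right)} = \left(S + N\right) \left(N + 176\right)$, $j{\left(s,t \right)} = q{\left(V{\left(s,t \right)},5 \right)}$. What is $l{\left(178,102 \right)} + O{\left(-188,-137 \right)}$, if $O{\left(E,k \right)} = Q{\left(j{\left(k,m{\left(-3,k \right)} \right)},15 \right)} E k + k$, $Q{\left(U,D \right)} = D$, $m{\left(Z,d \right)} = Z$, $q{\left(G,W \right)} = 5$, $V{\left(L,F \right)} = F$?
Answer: $464043$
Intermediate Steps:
$j{\left(s,t \right)} = 5$
$l{\left(S,N \right)} = \left(176 + N\right) \left(N + S\right)$ ($l{\left(S,N \right)} = \left(N + S\right) \left(176 + N\right) = \left(176 + N\right) \left(N + S\right)$)
$O{\left(E,k \right)} = k + 15 E k$ ($O{\left(E,k \right)} = 15 E k + k = k + 15 E k$)
$l{\left(178,102 \right)} + O{\left(-188,-137 \right)} = \left(102^{2} + 176 \cdot 102 + 176 \cdot 178 + 102 \cdot 178\right) - 137 \left(1 + 15 \left(-188\right)\right) = \left(10404 + 17952 + 31328 + 18156\right) - 137 \left(1 - 2820\right) = 77840 - -386203 = 77840 + 386203 = 464043$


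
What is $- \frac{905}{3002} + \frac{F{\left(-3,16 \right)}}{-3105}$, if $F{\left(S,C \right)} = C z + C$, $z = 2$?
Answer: $- \frac{984707}{3107070} \approx -0.31692$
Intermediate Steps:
$F{\left(S,C \right)} = 3 C$ ($F{\left(S,C \right)} = C 2 + C = 2 C + C = 3 C$)
$- \frac{905}{3002} + \frac{F{\left(-3,16 \right)}}{-3105} = - \frac{905}{3002} + \frac{3 \cdot 16}{-3105} = \left(-905\right) \frac{1}{3002} + 48 \left(- \frac{1}{3105}\right) = - \frac{905}{3002} - \frac{16}{1035} = - \frac{984707}{3107070}$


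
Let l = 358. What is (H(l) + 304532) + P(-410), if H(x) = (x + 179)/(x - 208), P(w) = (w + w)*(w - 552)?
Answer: 54668779/50 ≈ 1.0934e+6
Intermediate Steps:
P(w) = 2*w*(-552 + w) (P(w) = (2*w)*(-552 + w) = 2*w*(-552 + w))
H(x) = (179 + x)/(-208 + x)
(H(l) + 304532) + P(-410) = ((179 + 358)/(-208 + 358) + 304532) + 2*(-410)*(-552 - 410) = (537/150 + 304532) + 2*(-410)*(-962) = ((1/150)*537 + 304532) + 788840 = (179/50 + 304532) + 788840 = 15226779/50 + 788840 = 54668779/50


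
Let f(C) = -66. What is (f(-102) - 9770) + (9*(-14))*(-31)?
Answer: -5930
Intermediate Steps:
(f(-102) - 9770) + (9*(-14))*(-31) = (-66 - 9770) + (9*(-14))*(-31) = -9836 - 126*(-31) = -9836 + 3906 = -5930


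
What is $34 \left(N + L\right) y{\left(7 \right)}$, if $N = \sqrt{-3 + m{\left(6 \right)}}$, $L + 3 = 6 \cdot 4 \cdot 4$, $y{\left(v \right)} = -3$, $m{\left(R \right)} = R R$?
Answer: $-9486 - 102 \sqrt{33} \approx -10072.0$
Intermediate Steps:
$m{\left(R \right)} = R^{2}$
$L = 93$ ($L = -3 + 6 \cdot 4 \cdot 4 = -3 + 24 \cdot 4 = -3 + 96 = 93$)
$N = \sqrt{33}$ ($N = \sqrt{-3 + 6^{2}} = \sqrt{-3 + 36} = \sqrt{33} \approx 5.7446$)
$34 \left(N + L\right) y{\left(7 \right)} = 34 \left(\sqrt{33} + 93\right) \left(-3\right) = 34 \left(93 + \sqrt{33}\right) \left(-3\right) = \left(3162 + 34 \sqrt{33}\right) \left(-3\right) = -9486 - 102 \sqrt{33}$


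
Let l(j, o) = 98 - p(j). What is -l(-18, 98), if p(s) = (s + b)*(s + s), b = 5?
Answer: 370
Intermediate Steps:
p(s) = 2*s*(5 + s) (p(s) = (s + 5)*(s + s) = (5 + s)*(2*s) = 2*s*(5 + s))
l(j, o) = 98 - 2*j*(5 + j)
-l(-18, 98) = -(98 - 2*(-18)*(5 - 18)) = -(98 - 2*(-18)*(-13)) = -(98 - 468) = -1*(-370) = 370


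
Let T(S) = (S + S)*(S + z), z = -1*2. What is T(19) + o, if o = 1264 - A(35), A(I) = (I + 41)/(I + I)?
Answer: 66812/35 ≈ 1908.9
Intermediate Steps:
z = -2
A(I) = (41 + I)/(2*I) (A(I) = (41 + I)/((2*I)) = (41 + I)*(1/(2*I)) = (41 + I)/(2*I))
T(S) = 2*S*(-2 + S) (T(S) = (S + S)*(S - 2) = (2*S)*(-2 + S) = 2*S*(-2 + S))
o = 44202/35 (o = 1264 - (41 + 35)/(2*35) = 1264 - 76/(2*35) = 1264 - 1*38/35 = 1264 - 38/35 = 44202/35 ≈ 1262.9)
T(19) + o = 2*19*(-2 + 19) + 44202/35 = 2*19*17 + 44202/35 = 646 + 44202/35 = 66812/35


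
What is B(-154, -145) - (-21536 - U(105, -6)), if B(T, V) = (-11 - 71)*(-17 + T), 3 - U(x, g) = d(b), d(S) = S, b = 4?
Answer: 35557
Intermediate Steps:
U(x, g) = -1 (U(x, g) = 3 - 1*4 = 3 - 4 = -1)
B(T, V) = 1394 - 82*T (B(T, V) = -82*(-17 + T) = 1394 - 82*T)
B(-154, -145) - (-21536 - U(105, -6)) = (1394 - 82*(-154)) - (-21536 - 1*(-1)) = (1394 + 12628) - (-21536 + 1) = 14022 - 1*(-21535) = 14022 + 21535 = 35557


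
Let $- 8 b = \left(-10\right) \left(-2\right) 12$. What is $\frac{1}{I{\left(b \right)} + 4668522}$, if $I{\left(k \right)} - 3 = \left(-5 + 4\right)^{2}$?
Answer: $\frac{1}{4668526} \approx 2.142 \cdot 10^{-7}$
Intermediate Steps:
$b = -30$ ($b = - \frac{\left(-10\right) \left(-2\right) 12}{8} = - \frac{20 \cdot 12}{8} = \left(- \frac{1}{8}\right) 240 = -30$)
$I{\left(k \right)} = 4$ ($I{\left(k \right)} = 3 + \left(-5 + 4\right)^{2} = 3 + \left(-1\right)^{2} = 3 + 1 = 4$)
$\frac{1}{I{\left(b \right)} + 4668522} = \frac{1}{4 + 4668522} = \frac{1}{4668526}$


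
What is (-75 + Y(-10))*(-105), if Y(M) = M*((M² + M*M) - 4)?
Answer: 213675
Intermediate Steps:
Y(M) = M*(-4 + 2*M²) (Y(M) = M*((M² + M²) - 4) = M*(2*M² - 4) = M*(-4 + 2*M²))
(-75 + Y(-10))*(-105) = (-75 + 2*(-10)*(-2 + (-10)²))*(-105) = (-75 + 2*(-10)*(-2 + 100))*(-105) = (-75 + 2*(-10)*98)*(-105) = (-75 - 1960)*(-105) = -2035*(-105) = 213675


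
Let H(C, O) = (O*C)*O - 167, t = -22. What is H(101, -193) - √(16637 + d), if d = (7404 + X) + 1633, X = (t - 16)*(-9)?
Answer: 3761982 - 4*√1626 ≈ 3.7618e+6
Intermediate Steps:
X = 342 (X = (-22 - 16)*(-9) = -38*(-9) = 342)
H(C, O) = -167 + C*O² (H(C, O) = (C*O)*O - 167 = C*O² - 167 = -167 + C*O²)
d = 9379 (d = (7404 + 342) + 1633 = 7746 + 1633 = 9379)
H(101, -193) - √(16637 + d) = (-167 + 101*(-193)²) - √(16637 + 9379) = (-167 + 101*37249) - √26016 = (-167 + 3762149) - 4*√1626 = 3761982 - 4*√1626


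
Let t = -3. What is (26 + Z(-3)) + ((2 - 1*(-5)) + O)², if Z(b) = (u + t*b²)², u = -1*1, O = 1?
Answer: 874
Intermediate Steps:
u = -1
Z(b) = (-1 - 3*b²)²
(26 + Z(-3)) + ((2 - 1*(-5)) + O)² = (26 + (1 + 3*(-3)²)²) + ((2 - 1*(-5)) + 1)² = (26 + (1 + 3*9)²) + ((2 + 5) + 1)² = (26 + (1 + 27)²) + (7 + 1)² = (26 + 28²) + 8² = (26 + 784) + 64 = 810 + 64 = 874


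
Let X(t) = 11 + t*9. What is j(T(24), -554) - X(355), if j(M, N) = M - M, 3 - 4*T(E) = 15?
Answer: -3206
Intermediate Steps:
T(E) = -3 (T(E) = 3/4 - 1/4*15 = 3/4 - 15/4 = -3)
X(t) = 11 + 9*t
j(M, N) = 0
j(T(24), -554) - X(355) = 0 - (11 + 9*355) = 0 - (11 + 3195) = 0 - 1*3206 = 0 - 3206 = -3206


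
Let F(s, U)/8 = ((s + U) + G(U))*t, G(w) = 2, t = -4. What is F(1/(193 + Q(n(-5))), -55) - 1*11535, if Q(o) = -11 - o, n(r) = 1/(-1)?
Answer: -1800569/183 ≈ -9839.2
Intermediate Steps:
n(r) = -1
F(s, U) = -64 - 32*U - 32*s (F(s, U) = 8*(((s + U) + 2)*(-4)) = 8*(((U + s) + 2)*(-4)) = 8*((2 + U + s)*(-4)) = 8*(-8 - 4*U - 4*s) = -64 - 32*U - 32*s)
F(1/(193 + Q(n(-5))), -55) - 1*11535 = (-64 - 32*(-55) - 32/(193 + (-11 - 1*(-1)))) - 1*11535 = (-64 + 1760 - 32/(193 + (-11 + 1))) - 11535 = (-64 + 1760 - 32/(193 - 10)) - 11535 = (-64 + 1760 - 32/183) - 11535 = 310336/183 - 11535 = -1800569/183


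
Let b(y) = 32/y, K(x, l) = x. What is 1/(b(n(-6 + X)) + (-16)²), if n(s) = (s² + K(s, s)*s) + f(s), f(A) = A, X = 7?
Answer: 3/800 ≈ 0.0037500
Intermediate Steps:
n(s) = s + 2*s² (n(s) = (s² + s*s) + s = (s² + s²) + s = 2*s² + s = s + 2*s²)
1/(b(n(-6 + X)) + (-16)²) = 1/(32/(((-6 + 7)*(1 + 2*(-6 + 7)))) + (-16)²) = 1/(32/((1*(1 + 2*1))) + 256) = 1/(32/((1*(1 + 2))) + 256) = 1/(32/((1*3)) + 256) = 1/(32/3 + 256) = 1/(800/3) = 3/800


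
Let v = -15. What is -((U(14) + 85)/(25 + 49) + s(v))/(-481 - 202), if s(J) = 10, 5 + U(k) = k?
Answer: 417/25271 ≈ 0.016501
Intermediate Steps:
U(k) = -5 + k
-((U(14) + 85)/(25 + 49) + s(v))/(-481 - 202) = -(((-5 + 14) + 85)/(25 + 49) + 10)/(-481 - 202) = -((9 + 85)/74 + 10)/(-683) = -(94*(1/74) + 10)*(-1)/683 = -(47/37 + 10)*(-1)/683 = -417*(-1)/(37*683) = -1*(-417/25271) = 417/25271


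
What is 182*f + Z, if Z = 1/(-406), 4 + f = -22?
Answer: -1921193/406 ≈ -4732.0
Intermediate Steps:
f = -26 (f = -4 - 22 = -26)
Z = -1/406 ≈ -0.0024631
182*f + Z = 182*(-26) - 1/406 = -4732 - 1/406 = -1921193/406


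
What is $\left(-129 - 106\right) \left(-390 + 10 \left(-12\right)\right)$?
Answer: $119850$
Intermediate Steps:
$\left(-129 - 106\right) \left(-390 + 10 \left(-12\right)\right) = - 235 \left(-390 - 120\right) = \left(-235\right) \left(-510\right) = 119850$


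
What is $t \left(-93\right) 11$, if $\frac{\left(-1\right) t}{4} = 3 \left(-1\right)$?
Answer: $-12276$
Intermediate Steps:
$t = 12$ ($t = - 4 \cdot 3 \left(-1\right) = \left(-4\right) \left(-3\right) = 12$)
$t \left(-93\right) 11 = 12 \left(-93\right) 11 = \left(-1116\right) 11 = -12276$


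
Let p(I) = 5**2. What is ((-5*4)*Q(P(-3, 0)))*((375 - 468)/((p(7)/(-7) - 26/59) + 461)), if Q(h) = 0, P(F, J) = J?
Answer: 0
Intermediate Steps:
p(I) = 25
((-5*4)*Q(P(-3, 0)))*((375 - 468)/((p(7)/(-7) - 26/59) + 461)) = (-5*4*0)*((375 - 468)/((25/(-7) - 26/59) + 461)) = (-20*0)*(-93/((25*(-1/7) - 26*1/59) + 461)) = 0*(-93/((-25/7 - 26/59) + 461)) = 0*(-93/(-1657/413 + 461)) = 0*(-93/188736/413) = 0*(-93*413/188736) = 0*(-12803/62912) = 0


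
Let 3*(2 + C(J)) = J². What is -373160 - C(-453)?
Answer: -441561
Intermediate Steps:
C(J) = -2 + J²/3
-373160 - C(-453) = -373160 - (-2 + (⅓)*(-453)²) = -373160 - (-2 + (⅓)*205209) = -373160 - (-2 + 68403) = -373160 - 1*68401 = -373160 - 68401 = -441561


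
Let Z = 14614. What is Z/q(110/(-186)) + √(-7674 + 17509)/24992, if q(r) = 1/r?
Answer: -803770/93 + √9835/24992 ≈ -8642.7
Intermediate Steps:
Z/q(110/(-186)) + √(-7674 + 17509)/24992 = 14614/(1/(110/(-186))) + √(-7674 + 17509)/24992 = 14614/(1/(110*(-1/186))) + √9835*(1/24992) = 14614/(1/(-55/93)) + √9835/24992 = 14614/(-93/55) + √9835/24992 = 14614*(-55/93) + √9835/24992 = -803770/93 + √9835/24992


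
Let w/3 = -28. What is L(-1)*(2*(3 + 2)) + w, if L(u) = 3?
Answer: -54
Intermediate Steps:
w = -84 (w = 3*(-28) = -84)
L(-1)*(2*(3 + 2)) + w = 3*(2*(3 + 2)) - 84 = 3*(2*5) - 84 = 3*10 - 84 = 30 - 84 = -54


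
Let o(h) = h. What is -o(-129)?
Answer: 129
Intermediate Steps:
-o(-129) = -1*(-129) = 129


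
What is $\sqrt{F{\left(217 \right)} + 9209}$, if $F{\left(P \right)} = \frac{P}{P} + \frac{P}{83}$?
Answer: $\frac{\sqrt{63465701}}{83} \approx 95.982$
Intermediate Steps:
$F{\left(P \right)} = 1 + \frac{P}{83}$ ($F{\left(P \right)} = 1 + P \frac{1}{83} = 1 + \frac{P}{83}$)
$\sqrt{F{\left(217 \right)} + 9209} = \sqrt{\left(1 + \frac{1}{83} \cdot 217\right) + 9209} = \sqrt{\left(1 + \frac{217}{83}\right) + 9209} = \sqrt{\frac{300}{83} + 9209} = \sqrt{\frac{764647}{83}} = \frac{\sqrt{63465701}}{83}$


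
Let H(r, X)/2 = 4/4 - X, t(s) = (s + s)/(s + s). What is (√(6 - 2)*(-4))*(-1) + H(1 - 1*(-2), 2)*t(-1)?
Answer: 6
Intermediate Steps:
t(s) = 1 (t(s) = (2*s)/((2*s)) = (2*s)*(1/(2*s)) = 1)
H(r, X) = 2 - 2*X (H(r, X) = 2*(4/4 - X) = 2*(4*(¼) - X) = 2*(1 - X) = 2 - 2*X)
(√(6 - 2)*(-4))*(-1) + H(1 - 1*(-2), 2)*t(-1) = (√(6 - 2)*(-4))*(-1) + (2 - 2*2)*1 = (√4*(-4))*(-1) + (2 - 4)*1 = (2*(-4))*(-1) - 2*1 = -8*(-1) - 2 = 8 - 2 = 6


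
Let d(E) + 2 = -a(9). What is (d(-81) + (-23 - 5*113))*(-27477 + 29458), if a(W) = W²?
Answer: -1329251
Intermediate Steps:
d(E) = -83 (d(E) = -2 - 1*9² = -2 - 1*81 = -2 - 81 = -83)
(d(-81) + (-23 - 5*113))*(-27477 + 29458) = (-83 + (-23 - 5*113))*(-27477 + 29458) = (-83 + (-23 - 565))*1981 = (-83 - 588)*1981 = -671*1981 = -1329251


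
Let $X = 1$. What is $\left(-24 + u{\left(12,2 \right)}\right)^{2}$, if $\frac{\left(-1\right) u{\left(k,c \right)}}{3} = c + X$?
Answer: $1089$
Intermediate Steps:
$u{\left(k,c \right)} = -3 - 3 c$ ($u{\left(k,c \right)} = - 3 \left(c + 1\right) = - 3 \left(1 + c\right) = -3 - 3 c$)
$\left(-24 + u{\left(12,2 \right)}\right)^{2} = \left(-24 - 9\right)^{2} = \left(-33\right)^{2} = 1089$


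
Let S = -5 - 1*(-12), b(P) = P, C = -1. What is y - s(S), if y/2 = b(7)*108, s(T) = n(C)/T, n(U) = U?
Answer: 10585/7 ≈ 1512.1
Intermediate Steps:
S = 7 (S = -5 + 12 = 7)
s(T) = -1/T
y = 1512 (y = 2*(7*108) = 2*756 = 1512)
y - s(S) = 1512 - (-1)/7 = 1512 - 1*(-⅐) = 1512 + ⅐ = 10585/7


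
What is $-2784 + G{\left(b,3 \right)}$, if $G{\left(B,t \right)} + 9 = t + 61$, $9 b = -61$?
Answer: $-2729$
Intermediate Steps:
$b = - \frac{61}{9}$ ($b = \frac{1}{9} \left(-61\right) = - \frac{61}{9} \approx -6.7778$)
$G{\left(B,t \right)} = 52 + t$ ($G{\left(B,t \right)} = -9 + \left(t + 61\right) = -9 + \left(61 + t\right) = 52 + t$)
$-2784 + G{\left(b,3 \right)} = -2784 + \left(52 + 3\right) = -2784 + 55 = -2729$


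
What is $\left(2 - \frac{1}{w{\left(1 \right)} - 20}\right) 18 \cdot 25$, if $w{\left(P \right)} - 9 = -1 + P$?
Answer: $\frac{10350}{11} \approx 940.91$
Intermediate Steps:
$w{\left(P \right)} = 8 + P$ ($w{\left(P \right)} = 9 + \left(-1 + P\right) = 8 + P$)
$\left(2 - \frac{1}{w{\left(1 \right)} - 20}\right) 18 \cdot 25 = \left(2 - \frac{1}{\left(8 + 1\right) - 20}\right) 18 \cdot 25 = \left(2 - \frac{1}{9 - 20}\right) 18 \cdot 25 = \left(2 - \frac{1}{-11}\right) 18 \cdot 25 = \left(2 - - \frac{1}{11}\right) 18 \cdot 25 = \left(2 + \frac{1}{11}\right) 18 \cdot 25 = \frac{23}{11} \cdot 18 \cdot 25 = \frac{414}{11} \cdot 25 = \frac{10350}{11}$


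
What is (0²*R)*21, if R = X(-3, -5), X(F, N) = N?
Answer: 0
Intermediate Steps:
R = -5
(0²*R)*21 = (0²*(-5))*21 = (0*(-5))*21 = 0*21 = 0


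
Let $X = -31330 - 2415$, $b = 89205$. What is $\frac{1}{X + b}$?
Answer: $\frac{1}{55460} \approx 1.8031 \cdot 10^{-5}$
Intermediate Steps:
$X = -33745$ ($X = -31330 - 2415 = -33745$)
$\frac{1}{X + b} = \frac{1}{-33745 + 89205} = \frac{1}{55460}$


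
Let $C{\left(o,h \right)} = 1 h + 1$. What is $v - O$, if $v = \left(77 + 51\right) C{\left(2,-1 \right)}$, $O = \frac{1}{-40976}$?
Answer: $\frac{1}{40976} \approx 2.4405 \cdot 10^{-5}$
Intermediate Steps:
$O = - \frac{1}{40976} \approx -2.4405 \cdot 10^{-5}$
$C{\left(o,h \right)} = 1 + h$ ($C{\left(o,h \right)} = h + 1 = 1 + h$)
$v = 0$ ($v = \left(77 + 51\right) \left(1 - 1\right) = 128 \cdot 0 = 0$)
$v - O = 0 - - \frac{1}{40976} = 0 + \frac{1}{40976} = \frac{1}{40976}$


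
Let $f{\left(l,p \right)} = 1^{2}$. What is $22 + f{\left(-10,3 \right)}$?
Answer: $23$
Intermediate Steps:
$f{\left(l,p \right)} = 1$
$22 + f{\left(-10,3 \right)} = 22 + 1 = 23$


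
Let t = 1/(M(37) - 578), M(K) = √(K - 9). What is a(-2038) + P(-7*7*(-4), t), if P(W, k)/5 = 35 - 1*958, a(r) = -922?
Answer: -5537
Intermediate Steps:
M(K) = √(-9 + K)
t = 1/(-578 + 2*√7) (t = 1/(√(-9 + 37) - 578) = 1/(√28 - 578) = 1/(2*√7 - 578) = 1/(-578 + 2*√7) ≈ -0.0017461)
P(W, k) = -4615 (P(W, k) = 5*(35 - 1*958) = 5*(35 - 958) = 5*(-923) = -4615)
a(-2038) + P(-7*7*(-4), t) = -922 - 4615 = -5537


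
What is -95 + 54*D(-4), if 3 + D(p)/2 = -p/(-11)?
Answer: -5041/11 ≈ -458.27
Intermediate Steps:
D(p) = -6 + 2*p/11 (D(p) = -6 + 2*(-p/(-11)) = -6 + 2*(-p*(-1/11)) = -6 + 2*(p/11) = -6 + 2*p/11)
-95 + 54*D(-4) = -95 + 54*(-6 + (2/11)*(-4)) = -95 + 54*(-6 - 8/11) = -95 + 54*(-74/11) = -95 - 3996/11 = -5041/11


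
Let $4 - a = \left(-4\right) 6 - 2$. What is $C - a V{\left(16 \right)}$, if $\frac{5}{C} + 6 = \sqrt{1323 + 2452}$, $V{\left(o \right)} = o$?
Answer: $- \frac{1794690}{3739} + \frac{25 \sqrt{151}}{3739} \approx -479.91$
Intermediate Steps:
$C = \frac{5}{-6 + 5 \sqrt{151}}$ ($C = \frac{5}{-6 + \sqrt{1323 + 2452}} = \frac{5}{-6 + \sqrt{3775}} = \frac{5}{-6 + 5 \sqrt{151}} \approx 0.090186$)
$a = 30$ ($a = 4 - \left(\left(-4\right) 6 - 2\right) = 4 - \left(-24 - 2\right) = 4 - -26 = 4 + 26 = 30$)
$C - a V{\left(16 \right)} = \left(\frac{30}{3739} + \frac{25 \sqrt{151}}{3739}\right) - 30 \cdot 16 = \left(\frac{30}{3739} + \frac{25 \sqrt{151}}{3739}\right) - 480 = - \frac{1794690}{3739} + \frac{25 \sqrt{151}}{3739}$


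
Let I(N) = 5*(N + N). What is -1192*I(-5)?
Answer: 59600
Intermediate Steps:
I(N) = 10*N (I(N) = 5*(2*N) = 10*N)
-1192*I(-5) = -11920*(-5) = -1192*(-50) = 59600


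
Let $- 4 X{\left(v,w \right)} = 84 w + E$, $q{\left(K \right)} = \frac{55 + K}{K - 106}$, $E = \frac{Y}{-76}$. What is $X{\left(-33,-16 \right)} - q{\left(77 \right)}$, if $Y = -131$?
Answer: $\frac{2998505}{8816} \approx 340.12$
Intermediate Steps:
$E = \frac{131}{76}$ ($E = - \frac{131}{-76} = \left(-131\right) \left(- \frac{1}{76}\right) = \frac{131}{76} \approx 1.7237$)
$q{\left(K \right)} = \frac{55 + K}{-106 + K}$
$X{\left(v,w \right)} = - \frac{131}{304} - 21 w$ ($X{\left(v,w \right)} = - \frac{84 w + \frac{131}{76}}{4} = - \frac{\frac{131}{76} + 84 w}{4} = - \frac{131}{304} - 21 w$)
$X{\left(-33,-16 \right)} - q{\left(77 \right)} = \left(- \frac{131}{304} - -336\right) - \frac{55 + 77}{-106 + 77} = \left(- \frac{131}{304} + 336\right) - \frac{1}{-29} \cdot 132 = \frac{102013}{304} - \left(- \frac{1}{29}\right) 132 = \frac{102013}{304} - - \frac{132}{29} = \frac{102013}{304} + \frac{132}{29} = \frac{2998505}{8816}$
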